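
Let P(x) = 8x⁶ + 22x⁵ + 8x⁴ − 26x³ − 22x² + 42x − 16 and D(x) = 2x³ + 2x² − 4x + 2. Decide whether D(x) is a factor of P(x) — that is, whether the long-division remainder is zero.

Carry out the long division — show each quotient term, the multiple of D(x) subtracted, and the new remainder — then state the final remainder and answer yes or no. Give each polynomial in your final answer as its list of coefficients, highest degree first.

Step 1: lead(8x⁶ + 22x⁵ + 8x⁴ − 26x³ − 22x² + 42x − 16) ÷ lead(D) = 8x⁶ ÷ 2x³ = 4x³. Subtract (4x³)·D = 8x⁶ + 8x⁵ − 16x⁴ + 8x³. Remainder: 14x⁵ + 24x⁴ − 34x³ − 22x² + 42x − 16.
Step 2: lead(14x⁵ + 24x⁴ − 34x³ − 22x² + 42x − 16) ÷ lead(D) = 14x⁵ ÷ 2x³ = 7x². Subtract (7x²)·D = 14x⁵ + 14x⁴ − 28x³ + 14x². Remainder: 10x⁴ − 6x³ − 36x² + 42x − 16.
Step 3: lead(10x⁴ − 6x³ − 36x² + 42x − 16) ÷ lead(D) = 10x⁴ ÷ 2x³ = 5x. Subtract (5x)·D = 10x⁴ + 10x³ − 20x² + 10x. Remainder: −16x³ − 16x² + 32x − 16.
Step 4: lead(−16x³ − 16x² + 32x − 16) ÷ lead(D) = −16x³ ÷ 2x³ = −8. Subtract (−8)·D = −16x³ − 16x² + 32x − 16. Remainder: 0.

R = [0], so D(x) is a factor of P(x). yes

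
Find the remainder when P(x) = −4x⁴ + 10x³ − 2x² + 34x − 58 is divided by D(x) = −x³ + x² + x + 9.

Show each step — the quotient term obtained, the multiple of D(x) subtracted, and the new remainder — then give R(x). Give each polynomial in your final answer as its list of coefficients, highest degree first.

R = [4, -4]

Step 1: lead(−4x⁴ + 10x³ − 2x² + 34x − 58) ÷ lead(D) = −4x⁴ ÷ −x³ = 4x. Subtract (4x)·D = −4x⁴ + 4x³ + 4x² + 36x. Remainder: 6x³ − 6x² − 2x − 58.
Step 2: lead(6x³ − 6x² − 2x − 58) ÷ lead(D) = 6x³ ÷ −x³ = −6. Subtract (−6)·D = 6x³ − 6x² − 6x − 54. Remainder: 4x − 4.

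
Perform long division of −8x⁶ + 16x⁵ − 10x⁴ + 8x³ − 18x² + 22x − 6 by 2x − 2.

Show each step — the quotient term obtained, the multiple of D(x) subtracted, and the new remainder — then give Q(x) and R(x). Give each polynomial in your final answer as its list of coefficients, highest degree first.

Q = [-4, 4, -1, 3, -6, 5]; R = [4]

Step 1: lead(−8x⁶ + 16x⁵ − 10x⁴ + 8x³ − 18x² + 22x − 6) ÷ lead(D) = −8x⁶ ÷ 2x = −4x⁵. Subtract (−4x⁵)·D = −8x⁶ + 8x⁵. Remainder: 8x⁵ − 10x⁴ + 8x³ − 18x² + 22x − 6.
Step 2: lead(8x⁵ − 10x⁴ + 8x³ − 18x² + 22x − 6) ÷ lead(D) = 8x⁵ ÷ 2x = 4x⁴. Subtract (4x⁴)·D = 8x⁵ − 8x⁴. Remainder: −2x⁴ + 8x³ − 18x² + 22x − 6.
Step 3: lead(−2x⁴ + 8x³ − 18x² + 22x − 6) ÷ lead(D) = −2x⁴ ÷ 2x = −x³. Subtract (−x³)·D = −2x⁴ + 2x³. Remainder: 6x³ − 18x² + 22x − 6.
Step 4: lead(6x³ − 18x² + 22x − 6) ÷ lead(D) = 6x³ ÷ 2x = 3x². Subtract (3x²)·D = 6x³ − 6x². Remainder: −12x² + 22x − 6.
Step 5: lead(−12x² + 22x − 6) ÷ lead(D) = −12x² ÷ 2x = −6x. Subtract (−6x)·D = −12x² + 12x. Remainder: 10x − 6.
Step 6: lead(10x − 6) ÷ lead(D) = 10x ÷ 2x = 5. Subtract (5)·D = 10x − 10. Remainder: 4.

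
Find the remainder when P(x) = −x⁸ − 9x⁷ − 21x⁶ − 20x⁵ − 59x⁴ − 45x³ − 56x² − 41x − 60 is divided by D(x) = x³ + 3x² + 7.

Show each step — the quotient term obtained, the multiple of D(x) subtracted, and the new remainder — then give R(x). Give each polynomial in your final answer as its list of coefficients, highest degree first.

Step 1: lead(−x⁸ − 9x⁷ − 21x⁶ − 20x⁵ − 59x⁴ − 45x³ − 56x² − 41x − 60) ÷ lead(D) = −x⁸ ÷ x³ = −x⁵. Subtract (−x⁵)·D = −x⁸ − 3x⁷ − 7x⁵. Remainder: −6x⁷ − 21x⁶ − 13x⁵ − 59x⁴ − 45x³ − 56x² − 41x − 60.
Step 2: lead(−6x⁷ − 21x⁶ − 13x⁵ − 59x⁴ − 45x³ − 56x² − 41x − 60) ÷ lead(D) = −6x⁷ ÷ x³ = −6x⁴. Subtract (−6x⁴)·D = −6x⁷ − 18x⁶ − 42x⁴. Remainder: −3x⁶ − 13x⁵ − 17x⁴ − 45x³ − 56x² − 41x − 60.
Step 3: lead(−3x⁶ − 13x⁵ − 17x⁴ − 45x³ − 56x² − 41x − 60) ÷ lead(D) = −3x⁶ ÷ x³ = −3x³. Subtract (−3x³)·D = −3x⁶ − 9x⁵ − 21x³. Remainder: −4x⁵ − 17x⁴ − 24x³ − 56x² − 41x − 60.
Step 4: lead(−4x⁵ − 17x⁴ − 24x³ − 56x² − 41x − 60) ÷ lead(D) = −4x⁵ ÷ x³ = −4x². Subtract (−4x²)·D = −4x⁵ − 12x⁴ − 28x². Remainder: −5x⁴ − 24x³ − 28x² − 41x − 60.
Step 5: lead(−5x⁴ − 24x³ − 28x² − 41x − 60) ÷ lead(D) = −5x⁴ ÷ x³ = −5x. Subtract (−5x)·D = −5x⁴ − 15x³ − 35x. Remainder: −9x³ − 28x² − 6x − 60.
Step 6: lead(−9x³ − 28x² − 6x − 60) ÷ lead(D) = −9x³ ÷ x³ = −9. Subtract (−9)·D = −9x³ − 27x² − 63. Remainder: −x² − 6x + 3.

R = [-1, -6, 3]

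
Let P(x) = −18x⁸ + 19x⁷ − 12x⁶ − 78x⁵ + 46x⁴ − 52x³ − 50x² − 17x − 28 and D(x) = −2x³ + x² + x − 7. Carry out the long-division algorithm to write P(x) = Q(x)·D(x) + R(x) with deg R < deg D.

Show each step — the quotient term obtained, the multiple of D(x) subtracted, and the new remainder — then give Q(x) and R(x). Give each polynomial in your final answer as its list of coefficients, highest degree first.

Step 1: lead(−18x⁸ + 19x⁷ − 12x⁶ − 78x⁵ + 46x⁴ − 52x³ − 50x² − 17x − 28) ÷ lead(D) = −18x⁸ ÷ −2x³ = 9x⁵. Subtract (9x⁵)·D = −18x⁸ + 9x⁷ + 9x⁶ − 63x⁵. Remainder: 10x⁷ − 21x⁶ − 15x⁵ + 46x⁴ − 52x³ − 50x² − 17x − 28.
Step 2: lead(10x⁷ − 21x⁶ − 15x⁵ + 46x⁴ − 52x³ − 50x² − 17x − 28) ÷ lead(D) = 10x⁷ ÷ −2x³ = −5x⁴. Subtract (−5x⁴)·D = 10x⁷ − 5x⁶ − 5x⁵ + 35x⁴. Remainder: −16x⁶ − 10x⁵ + 11x⁴ − 52x³ − 50x² − 17x − 28.
Step 3: lead(−16x⁶ − 10x⁵ + 11x⁴ − 52x³ − 50x² − 17x − 28) ÷ lead(D) = −16x⁶ ÷ −2x³ = 8x³. Subtract (8x³)·D = −16x⁶ + 8x⁵ + 8x⁴ − 56x³. Remainder: −18x⁵ + 3x⁴ + 4x³ − 50x² − 17x − 28.
Step 4: lead(−18x⁵ + 3x⁴ + 4x³ − 50x² − 17x − 28) ÷ lead(D) = −18x⁵ ÷ −2x³ = 9x². Subtract (9x²)·D = −18x⁵ + 9x⁴ + 9x³ − 63x². Remainder: −6x⁴ − 5x³ + 13x² − 17x − 28.
Step 5: lead(−6x⁴ − 5x³ + 13x² − 17x − 28) ÷ lead(D) = −6x⁴ ÷ −2x³ = 3x. Subtract (3x)·D = −6x⁴ + 3x³ + 3x² − 21x. Remainder: −8x³ + 10x² + 4x − 28.
Step 6: lead(−8x³ + 10x² + 4x − 28) ÷ lead(D) = −8x³ ÷ −2x³ = 4. Subtract (4)·D = −8x³ + 4x² + 4x − 28. Remainder: 6x².

Q = [9, -5, 8, 9, 3, 4]; R = [6, 0, 0]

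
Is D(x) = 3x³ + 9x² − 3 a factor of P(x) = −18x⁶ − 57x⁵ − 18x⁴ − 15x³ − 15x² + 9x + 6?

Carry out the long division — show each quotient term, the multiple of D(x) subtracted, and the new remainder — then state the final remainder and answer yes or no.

R(x) = 0, so D(x) is a factor of P(x). yes

Step 1: lead(−18x⁶ − 57x⁵ − 18x⁴ − 15x³ − 15x² + 9x + 6) ÷ lead(D) = −18x⁶ ÷ 3x³ = −6x³. Subtract (−6x³)·D = −18x⁶ − 54x⁵ + 18x³. Remainder: −3x⁵ − 18x⁴ − 33x³ − 15x² + 9x + 6.
Step 2: lead(−3x⁵ − 18x⁴ − 33x³ − 15x² + 9x + 6) ÷ lead(D) = −3x⁵ ÷ 3x³ = −x². Subtract (−x²)·D = −3x⁵ − 9x⁴ + 3x². Remainder: −9x⁴ − 33x³ − 18x² + 9x + 6.
Step 3: lead(−9x⁴ − 33x³ − 18x² + 9x + 6) ÷ lead(D) = −9x⁴ ÷ 3x³ = −3x. Subtract (−3x)·D = −9x⁴ − 27x³ + 9x. Remainder: −6x³ − 18x² + 6.
Step 4: lead(−6x³ − 18x² + 6) ÷ lead(D) = −6x³ ÷ 3x³ = −2. Subtract (−2)·D = −6x³ − 18x² + 6. Remainder: 0.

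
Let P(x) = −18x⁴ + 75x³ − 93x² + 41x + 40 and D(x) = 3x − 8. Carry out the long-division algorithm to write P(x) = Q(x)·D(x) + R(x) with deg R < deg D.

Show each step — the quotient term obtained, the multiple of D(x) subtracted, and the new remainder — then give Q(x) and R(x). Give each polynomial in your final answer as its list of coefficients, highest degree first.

Q = [-6, 9, -7, -5]; R = [0]

Step 1: lead(−18x⁴ + 75x³ − 93x² + 41x + 40) ÷ lead(D) = −18x⁴ ÷ 3x = −6x³. Subtract (−6x³)·D = −18x⁴ + 48x³. Remainder: 27x³ − 93x² + 41x + 40.
Step 2: lead(27x³ − 93x² + 41x + 40) ÷ lead(D) = 27x³ ÷ 3x = 9x². Subtract (9x²)·D = 27x³ − 72x². Remainder: −21x² + 41x + 40.
Step 3: lead(−21x² + 41x + 40) ÷ lead(D) = −21x² ÷ 3x = −7x. Subtract (−7x)·D = −21x² + 56x. Remainder: −15x + 40.
Step 4: lead(−15x + 40) ÷ lead(D) = −15x ÷ 3x = −5. Subtract (−5)·D = −15x + 40. Remainder: 0.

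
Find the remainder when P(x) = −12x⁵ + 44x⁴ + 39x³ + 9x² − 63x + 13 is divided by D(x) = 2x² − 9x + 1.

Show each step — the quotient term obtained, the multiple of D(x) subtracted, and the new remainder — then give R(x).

Step 1: lead(−12x⁵ + 44x⁴ + 39x³ + 9x² − 63x + 13) ÷ lead(D) = −12x⁵ ÷ 2x² = −6x³. Subtract (−6x³)·D = −12x⁵ + 54x⁴ − 6x³. Remainder: −10x⁴ + 45x³ + 9x² − 63x + 13.
Step 2: lead(−10x⁴ + 45x³ + 9x² − 63x + 13) ÷ lead(D) = −10x⁴ ÷ 2x² = −5x². Subtract (−5x²)·D = −10x⁴ + 45x³ − 5x². Remainder: 14x² − 63x + 13.
Step 3: lead(14x² − 63x + 13) ÷ lead(D) = 14x² ÷ 2x² = 7. Subtract (7)·D = 14x² − 63x + 7. Remainder: 6.

R(x) = 6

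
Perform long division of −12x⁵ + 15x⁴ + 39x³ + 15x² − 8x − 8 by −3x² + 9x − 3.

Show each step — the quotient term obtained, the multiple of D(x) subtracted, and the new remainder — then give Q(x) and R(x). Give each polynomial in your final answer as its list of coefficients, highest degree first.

Q = [4, 7, 4, 0]; R = [4, -8]

Step 1: lead(−12x⁵ + 15x⁴ + 39x³ + 15x² − 8x − 8) ÷ lead(D) = −12x⁵ ÷ −3x² = 4x³. Subtract (4x³)·D = −12x⁵ + 36x⁴ − 12x³. Remainder: −21x⁴ + 51x³ + 15x² − 8x − 8.
Step 2: lead(−21x⁴ + 51x³ + 15x² − 8x − 8) ÷ lead(D) = −21x⁴ ÷ −3x² = 7x². Subtract (7x²)·D = −21x⁴ + 63x³ − 21x². Remainder: −12x³ + 36x² − 8x − 8.
Step 3: lead(−12x³ + 36x² − 8x − 8) ÷ lead(D) = −12x³ ÷ −3x² = 4x. Subtract (4x)·D = −12x³ + 36x² − 12x. Remainder: 4x − 8.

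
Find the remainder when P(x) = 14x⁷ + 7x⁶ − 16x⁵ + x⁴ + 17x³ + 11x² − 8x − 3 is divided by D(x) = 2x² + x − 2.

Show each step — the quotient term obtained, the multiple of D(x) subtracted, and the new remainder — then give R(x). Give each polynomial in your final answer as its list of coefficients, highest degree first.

Step 1: lead(14x⁷ + 7x⁶ − 16x⁵ + x⁴ + 17x³ + 11x² − 8x − 3) ÷ lead(D) = 14x⁷ ÷ 2x² = 7x⁵. Subtract (7x⁵)·D = 14x⁷ + 7x⁶ − 14x⁵. Remainder: −2x⁵ + x⁴ + 17x³ + 11x² − 8x − 3.
Step 2: lead(−2x⁵ + x⁴ + 17x³ + 11x² − 8x − 3) ÷ lead(D) = −2x⁵ ÷ 2x² = −x³. Subtract (−x³)·D = −2x⁵ − x⁴ + 2x³. Remainder: 2x⁴ + 15x³ + 11x² − 8x − 3.
Step 3: lead(2x⁴ + 15x³ + 11x² − 8x − 3) ÷ lead(D) = 2x⁴ ÷ 2x² = x². Subtract (x²)·D = 2x⁴ + x³ − 2x². Remainder: 14x³ + 13x² − 8x − 3.
Step 4: lead(14x³ + 13x² − 8x − 3) ÷ lead(D) = 14x³ ÷ 2x² = 7x. Subtract (7x)·D = 14x³ + 7x² − 14x. Remainder: 6x² + 6x − 3.
Step 5: lead(6x² + 6x − 3) ÷ lead(D) = 6x² ÷ 2x² = 3. Subtract (3)·D = 6x² + 3x − 6. Remainder: 3x + 3.

R = [3, 3]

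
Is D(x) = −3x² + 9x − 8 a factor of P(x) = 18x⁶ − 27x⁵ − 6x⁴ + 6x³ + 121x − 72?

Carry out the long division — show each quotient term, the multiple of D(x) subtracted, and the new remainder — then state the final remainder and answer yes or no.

R(x) = 0, so D(x) is a factor of P(x). yes

Step 1: lead(18x⁶ − 27x⁵ − 6x⁴ + 6x³ + 121x − 72) ÷ lead(D) = 18x⁶ ÷ −3x² = −6x⁴. Subtract (−6x⁴)·D = 18x⁶ − 54x⁵ + 48x⁴. Remainder: 27x⁵ − 54x⁴ + 6x³ + 121x − 72.
Step 2: lead(27x⁵ − 54x⁴ + 6x³ + 121x − 72) ÷ lead(D) = 27x⁵ ÷ −3x² = −9x³. Subtract (−9x³)·D = 27x⁵ − 81x⁴ + 72x³. Remainder: 27x⁴ − 66x³ + 121x − 72.
Step 3: lead(27x⁴ − 66x³ + 121x − 72) ÷ lead(D) = 27x⁴ ÷ −3x² = −9x². Subtract (−9x²)·D = 27x⁴ − 81x³ + 72x². Remainder: 15x³ − 72x² + 121x − 72.
Step 4: lead(15x³ − 72x² + 121x − 72) ÷ lead(D) = 15x³ ÷ −3x² = −5x. Subtract (−5x)·D = 15x³ − 45x² + 40x. Remainder: −27x² + 81x − 72.
Step 5: lead(−27x² + 81x − 72) ÷ lead(D) = −27x² ÷ −3x² = 9. Subtract (9)·D = −27x² + 81x − 72. Remainder: 0.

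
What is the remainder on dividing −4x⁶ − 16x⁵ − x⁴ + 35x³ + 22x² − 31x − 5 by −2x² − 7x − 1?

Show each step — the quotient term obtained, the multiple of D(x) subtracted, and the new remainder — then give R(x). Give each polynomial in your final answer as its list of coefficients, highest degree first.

R = [0]

Step 1: lead(−4x⁶ − 16x⁵ − x⁴ + 35x³ + 22x² − 31x − 5) ÷ lead(D) = −4x⁶ ÷ −2x² = 2x⁴. Subtract (2x⁴)·D = −4x⁶ − 14x⁵ − 2x⁴. Remainder: −2x⁵ + x⁴ + 35x³ + 22x² − 31x − 5.
Step 2: lead(−2x⁵ + x⁴ + 35x³ + 22x² − 31x − 5) ÷ lead(D) = −2x⁵ ÷ −2x² = x³. Subtract (x³)·D = −2x⁵ − 7x⁴ − x³. Remainder: 8x⁴ + 36x³ + 22x² − 31x − 5.
Step 3: lead(8x⁴ + 36x³ + 22x² − 31x − 5) ÷ lead(D) = 8x⁴ ÷ −2x² = −4x². Subtract (−4x²)·D = 8x⁴ + 28x³ + 4x². Remainder: 8x³ + 18x² − 31x − 5.
Step 4: lead(8x³ + 18x² − 31x − 5) ÷ lead(D) = 8x³ ÷ −2x² = −4x. Subtract (−4x)·D = 8x³ + 28x² + 4x. Remainder: −10x² − 35x − 5.
Step 5: lead(−10x² − 35x − 5) ÷ lead(D) = −10x² ÷ −2x² = 5. Subtract (5)·D = −10x² − 35x − 5. Remainder: 0.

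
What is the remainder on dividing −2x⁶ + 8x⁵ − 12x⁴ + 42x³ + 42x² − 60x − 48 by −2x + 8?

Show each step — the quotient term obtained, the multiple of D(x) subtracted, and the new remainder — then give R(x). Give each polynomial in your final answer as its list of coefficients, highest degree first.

Step 1: lead(−2x⁶ + 8x⁵ − 12x⁴ + 42x³ + 42x² − 60x − 48) ÷ lead(D) = −2x⁶ ÷ −2x = x⁵. Subtract (x⁵)·D = −2x⁶ + 8x⁵. Remainder: −12x⁴ + 42x³ + 42x² − 60x − 48.
Step 2: lead(−12x⁴ + 42x³ + 42x² − 60x − 48) ÷ lead(D) = −12x⁴ ÷ −2x = 6x³. Subtract (6x³)·D = −12x⁴ + 48x³. Remainder: −6x³ + 42x² − 60x − 48.
Step 3: lead(−6x³ + 42x² − 60x − 48) ÷ lead(D) = −6x³ ÷ −2x = 3x². Subtract (3x²)·D = −6x³ + 24x². Remainder: 18x² − 60x − 48.
Step 4: lead(18x² − 60x − 48) ÷ lead(D) = 18x² ÷ −2x = −9x. Subtract (−9x)·D = 18x² − 72x. Remainder: 12x − 48.
Step 5: lead(12x − 48) ÷ lead(D) = 12x ÷ −2x = −6. Subtract (−6)·D = 12x − 48. Remainder: 0.

R = [0]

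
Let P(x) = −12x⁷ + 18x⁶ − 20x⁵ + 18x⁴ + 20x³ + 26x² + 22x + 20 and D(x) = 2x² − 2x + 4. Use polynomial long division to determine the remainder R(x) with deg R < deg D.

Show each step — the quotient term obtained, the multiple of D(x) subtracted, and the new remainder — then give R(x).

R(x) = 0

Step 1: lead(−12x⁷ + 18x⁶ − 20x⁵ + 18x⁴ + 20x³ + 26x² + 22x + 20) ÷ lead(D) = −12x⁷ ÷ 2x² = −6x⁵. Subtract (−6x⁵)·D = −12x⁷ + 12x⁶ − 24x⁵. Remainder: 6x⁶ + 4x⁵ + 18x⁴ + 20x³ + 26x² + 22x + 20.
Step 2: lead(6x⁶ + 4x⁵ + 18x⁴ + 20x³ + 26x² + 22x + 20) ÷ lead(D) = 6x⁶ ÷ 2x² = 3x⁴. Subtract (3x⁴)·D = 6x⁶ − 6x⁵ + 12x⁴. Remainder: 10x⁵ + 6x⁴ + 20x³ + 26x² + 22x + 20.
Step 3: lead(10x⁵ + 6x⁴ + 20x³ + 26x² + 22x + 20) ÷ lead(D) = 10x⁵ ÷ 2x² = 5x³. Subtract (5x³)·D = 10x⁵ − 10x⁴ + 20x³. Remainder: 16x⁴ + 26x² + 22x + 20.
Step 4: lead(16x⁴ + 26x² + 22x + 20) ÷ lead(D) = 16x⁴ ÷ 2x² = 8x². Subtract (8x²)·D = 16x⁴ − 16x³ + 32x². Remainder: 16x³ − 6x² + 22x + 20.
Step 5: lead(16x³ − 6x² + 22x + 20) ÷ lead(D) = 16x³ ÷ 2x² = 8x. Subtract (8x)·D = 16x³ − 16x² + 32x. Remainder: 10x² − 10x + 20.
Step 6: lead(10x² − 10x + 20) ÷ lead(D) = 10x² ÷ 2x² = 5. Subtract (5)·D = 10x² − 10x + 20. Remainder: 0.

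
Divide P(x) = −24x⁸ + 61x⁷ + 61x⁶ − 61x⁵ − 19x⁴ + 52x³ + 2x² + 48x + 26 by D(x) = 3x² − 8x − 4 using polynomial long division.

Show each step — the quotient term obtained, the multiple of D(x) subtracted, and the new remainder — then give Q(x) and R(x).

Step 1: lead(−24x⁸ + 61x⁷ + 61x⁶ − 61x⁵ − 19x⁴ + 52x³ + 2x² + 48x + 26) ÷ lead(D) = −24x⁸ ÷ 3x² = −8x⁶. Subtract (−8x⁶)·D = −24x⁸ + 64x⁷ + 32x⁶. Remainder: −3x⁷ + 29x⁶ − 61x⁵ − 19x⁴ + 52x³ + 2x² + 48x + 26.
Step 2: lead(−3x⁷ + 29x⁶ − 61x⁵ − 19x⁴ + 52x³ + 2x² + 48x + 26) ÷ lead(D) = −3x⁷ ÷ 3x² = −x⁵. Subtract (−x⁵)·D = −3x⁷ + 8x⁶ + 4x⁵. Remainder: 21x⁶ − 65x⁵ − 19x⁴ + 52x³ + 2x² + 48x + 26.
Step 3: lead(21x⁶ − 65x⁵ − 19x⁴ + 52x³ + 2x² + 48x + 26) ÷ lead(D) = 21x⁶ ÷ 3x² = 7x⁴. Subtract (7x⁴)·D = 21x⁶ − 56x⁵ − 28x⁴. Remainder: −9x⁵ + 9x⁴ + 52x³ + 2x² + 48x + 26.
Step 4: lead(−9x⁵ + 9x⁴ + 52x³ + 2x² + 48x + 26) ÷ lead(D) = −9x⁵ ÷ 3x² = −3x³. Subtract (−3x³)·D = −9x⁵ + 24x⁴ + 12x³. Remainder: −15x⁴ + 40x³ + 2x² + 48x + 26.
Step 5: lead(−15x⁴ + 40x³ + 2x² + 48x + 26) ÷ lead(D) = −15x⁴ ÷ 3x² = −5x². Subtract (−5x²)·D = −15x⁴ + 40x³ + 20x². Remainder: −18x² + 48x + 26.
Step 6: lead(−18x² + 48x + 26) ÷ lead(D) = −18x² ÷ 3x² = −6. Subtract (−6)·D = −18x² + 48x + 24. Remainder: 2.

Q(x) = −8x⁶ − x⁵ + 7x⁴ − 3x³ − 5x² − 6; R(x) = 2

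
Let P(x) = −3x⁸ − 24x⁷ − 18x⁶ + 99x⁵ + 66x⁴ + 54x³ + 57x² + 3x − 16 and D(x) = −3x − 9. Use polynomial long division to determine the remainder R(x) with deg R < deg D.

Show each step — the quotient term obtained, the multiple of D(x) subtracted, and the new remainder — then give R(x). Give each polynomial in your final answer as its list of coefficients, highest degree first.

R = [2]

Step 1: lead(−3x⁸ − 24x⁷ − 18x⁶ + 99x⁵ + 66x⁴ + 54x³ + 57x² + 3x − 16) ÷ lead(D) = −3x⁸ ÷ −3x = x⁷. Subtract (x⁷)·D = −3x⁸ − 9x⁷. Remainder: −15x⁷ − 18x⁶ + 99x⁵ + 66x⁴ + 54x³ + 57x² + 3x − 16.
Step 2: lead(−15x⁷ − 18x⁶ + 99x⁵ + 66x⁴ + 54x³ + 57x² + 3x − 16) ÷ lead(D) = −15x⁷ ÷ −3x = 5x⁶. Subtract (5x⁶)·D = −15x⁷ − 45x⁶. Remainder: 27x⁶ + 99x⁵ + 66x⁴ + 54x³ + 57x² + 3x − 16.
Step 3: lead(27x⁶ + 99x⁵ + 66x⁴ + 54x³ + 57x² + 3x − 16) ÷ lead(D) = 27x⁶ ÷ −3x = −9x⁵. Subtract (−9x⁵)·D = 27x⁶ + 81x⁵. Remainder: 18x⁵ + 66x⁴ + 54x³ + 57x² + 3x − 16.
Step 4: lead(18x⁵ + 66x⁴ + 54x³ + 57x² + 3x − 16) ÷ lead(D) = 18x⁵ ÷ −3x = −6x⁴. Subtract (−6x⁴)·D = 18x⁵ + 54x⁴. Remainder: 12x⁴ + 54x³ + 57x² + 3x − 16.
Step 5: lead(12x⁴ + 54x³ + 57x² + 3x − 16) ÷ lead(D) = 12x⁴ ÷ −3x = −4x³. Subtract (−4x³)·D = 12x⁴ + 36x³. Remainder: 18x³ + 57x² + 3x − 16.
Step 6: lead(18x³ + 57x² + 3x − 16) ÷ lead(D) = 18x³ ÷ −3x = −6x². Subtract (−6x²)·D = 18x³ + 54x². Remainder: 3x² + 3x − 16.
Step 7: lead(3x² + 3x − 16) ÷ lead(D) = 3x² ÷ −3x = −x. Subtract (−x)·D = 3x² + 9x. Remainder: −6x − 16.
Step 8: lead(−6x − 16) ÷ lead(D) = −6x ÷ −3x = 2. Subtract (2)·D = −6x − 18. Remainder: 2.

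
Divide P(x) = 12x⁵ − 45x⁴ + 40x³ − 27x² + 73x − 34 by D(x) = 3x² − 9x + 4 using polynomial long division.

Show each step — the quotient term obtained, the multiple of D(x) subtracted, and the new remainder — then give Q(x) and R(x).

Step 1: lead(12x⁵ − 45x⁴ + 40x³ − 27x² + 73x − 34) ÷ lead(D) = 12x⁵ ÷ 3x² = 4x³. Subtract (4x³)·D = 12x⁵ − 36x⁴ + 16x³. Remainder: −9x⁴ + 24x³ − 27x² + 73x − 34.
Step 2: lead(−9x⁴ + 24x³ − 27x² + 73x − 34) ÷ lead(D) = −9x⁴ ÷ 3x² = −3x². Subtract (−3x²)·D = −9x⁴ + 27x³ − 12x². Remainder: −3x³ − 15x² + 73x − 34.
Step 3: lead(−3x³ − 15x² + 73x − 34) ÷ lead(D) = −3x³ ÷ 3x² = −x. Subtract (−x)·D = −3x³ + 9x² − 4x. Remainder: −24x² + 77x − 34.
Step 4: lead(−24x² + 77x − 34) ÷ lead(D) = −24x² ÷ 3x² = −8. Subtract (−8)·D = −24x² + 72x − 32. Remainder: 5x − 2.

Q(x) = 4x³ − 3x² − x − 8; R(x) = 5x − 2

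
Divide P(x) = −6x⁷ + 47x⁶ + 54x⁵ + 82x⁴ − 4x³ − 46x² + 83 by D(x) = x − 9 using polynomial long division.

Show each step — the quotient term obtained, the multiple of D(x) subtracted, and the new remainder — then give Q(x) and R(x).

Q(x) = −6x⁶ − 7x⁵ − 9x⁴ + x³ + 5x² − x − 9; R(x) = 2

Step 1: lead(−6x⁷ + 47x⁶ + 54x⁵ + 82x⁴ − 4x³ − 46x² + 83) ÷ lead(D) = −6x⁷ ÷ x = −6x⁶. Subtract (−6x⁶)·D = −6x⁷ + 54x⁶. Remainder: −7x⁶ + 54x⁵ + 82x⁴ − 4x³ − 46x² + 83.
Step 2: lead(−7x⁶ + 54x⁵ + 82x⁴ − 4x³ − 46x² + 83) ÷ lead(D) = −7x⁶ ÷ x = −7x⁵. Subtract (−7x⁵)·D = −7x⁶ + 63x⁵. Remainder: −9x⁵ + 82x⁴ − 4x³ − 46x² + 83.
Step 3: lead(−9x⁵ + 82x⁴ − 4x³ − 46x² + 83) ÷ lead(D) = −9x⁵ ÷ x = −9x⁴. Subtract (−9x⁴)·D = −9x⁵ + 81x⁴. Remainder: x⁴ − 4x³ − 46x² + 83.
Step 4: lead(x⁴ − 4x³ − 46x² + 83) ÷ lead(D) = x⁴ ÷ x = x³. Subtract (x³)·D = x⁴ − 9x³. Remainder: 5x³ − 46x² + 83.
Step 5: lead(5x³ − 46x² + 83) ÷ lead(D) = 5x³ ÷ x = 5x². Subtract (5x²)·D = 5x³ − 45x². Remainder: −x² + 83.
Step 6: lead(−x² + 83) ÷ lead(D) = −x² ÷ x = −x. Subtract (−x)·D = −x² + 9x. Remainder: −9x + 83.
Step 7: lead(−9x + 83) ÷ lead(D) = −9x ÷ x = −9. Subtract (−9)·D = −9x + 81. Remainder: 2.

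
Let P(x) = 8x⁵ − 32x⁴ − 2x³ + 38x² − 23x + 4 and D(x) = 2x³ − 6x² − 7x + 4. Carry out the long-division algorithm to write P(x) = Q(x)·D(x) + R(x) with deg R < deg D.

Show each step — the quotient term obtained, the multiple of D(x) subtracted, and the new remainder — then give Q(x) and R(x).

Step 1: lead(8x⁵ − 32x⁴ − 2x³ + 38x² − 23x + 4) ÷ lead(D) = 8x⁵ ÷ 2x³ = 4x². Subtract (4x²)·D = 8x⁵ − 24x⁴ − 28x³ + 16x². Remainder: −8x⁴ + 26x³ + 22x² − 23x + 4.
Step 2: lead(−8x⁴ + 26x³ + 22x² − 23x + 4) ÷ lead(D) = −8x⁴ ÷ 2x³ = −4x. Subtract (−4x)·D = −8x⁴ + 24x³ + 28x² − 16x. Remainder: 2x³ − 6x² − 7x + 4.
Step 3: lead(2x³ − 6x² − 7x + 4) ÷ lead(D) = 2x³ ÷ 2x³ = 1. Subtract (1)·D = 2x³ − 6x² − 7x + 4. Remainder: 0.

Q(x) = 4x² − 4x + 1; R(x) = 0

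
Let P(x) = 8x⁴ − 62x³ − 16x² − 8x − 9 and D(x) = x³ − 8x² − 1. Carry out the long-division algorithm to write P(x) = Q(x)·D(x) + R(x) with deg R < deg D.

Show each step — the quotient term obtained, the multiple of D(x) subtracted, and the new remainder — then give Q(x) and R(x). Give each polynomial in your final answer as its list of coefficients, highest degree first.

Q = [8, 2]; R = [-7]

Step 1: lead(8x⁴ − 62x³ − 16x² − 8x − 9) ÷ lead(D) = 8x⁴ ÷ x³ = 8x. Subtract (8x)·D = 8x⁴ − 64x³ − 8x. Remainder: 2x³ − 16x² − 9.
Step 2: lead(2x³ − 16x² − 9) ÷ lead(D) = 2x³ ÷ x³ = 2. Subtract (2)·D = 2x³ − 16x² − 2. Remainder: −7.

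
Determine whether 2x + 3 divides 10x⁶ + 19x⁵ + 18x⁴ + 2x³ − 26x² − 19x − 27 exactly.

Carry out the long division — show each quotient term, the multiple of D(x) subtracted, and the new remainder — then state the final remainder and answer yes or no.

Step 1: lead(10x⁶ + 19x⁵ + 18x⁴ + 2x³ − 26x² − 19x − 27) ÷ lead(D) = 10x⁶ ÷ 2x = 5x⁵. Subtract (5x⁵)·D = 10x⁶ + 15x⁵. Remainder: 4x⁵ + 18x⁴ + 2x³ − 26x² − 19x − 27.
Step 2: lead(4x⁵ + 18x⁴ + 2x³ − 26x² − 19x − 27) ÷ lead(D) = 4x⁵ ÷ 2x = 2x⁴. Subtract (2x⁴)·D = 4x⁵ + 6x⁴. Remainder: 12x⁴ + 2x³ − 26x² − 19x − 27.
Step 3: lead(12x⁴ + 2x³ − 26x² − 19x − 27) ÷ lead(D) = 12x⁴ ÷ 2x = 6x³. Subtract (6x³)·D = 12x⁴ + 18x³. Remainder: −16x³ − 26x² − 19x − 27.
Step 4: lead(−16x³ − 26x² − 19x − 27) ÷ lead(D) = −16x³ ÷ 2x = −8x². Subtract (−8x²)·D = −16x³ − 24x². Remainder: −2x² − 19x − 27.
Step 5: lead(−2x² − 19x − 27) ÷ lead(D) = −2x² ÷ 2x = −x. Subtract (−x)·D = −2x² − 3x. Remainder: −16x − 27.
Step 6: lead(−16x − 27) ÷ lead(D) = −16x ÷ 2x = −8. Subtract (−8)·D = −16x − 24. Remainder: −3.

R(x) = −3, so D(x) is not a factor of P(x). no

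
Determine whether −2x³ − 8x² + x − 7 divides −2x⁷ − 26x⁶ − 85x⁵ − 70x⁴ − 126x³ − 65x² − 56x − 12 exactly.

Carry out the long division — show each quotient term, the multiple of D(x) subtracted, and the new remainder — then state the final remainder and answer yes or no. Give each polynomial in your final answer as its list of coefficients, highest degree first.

Step 1: lead(−2x⁷ − 26x⁶ − 85x⁵ − 70x⁴ − 126x³ − 65x² − 56x − 12) ÷ lead(D) = −2x⁷ ÷ −2x³ = x⁴. Subtract (x⁴)·D = −2x⁷ − 8x⁶ + x⁵ − 7x⁴. Remainder: −18x⁶ − 86x⁵ − 63x⁴ − 126x³ − 65x² − 56x − 12.
Step 2: lead(−18x⁶ − 86x⁵ − 63x⁴ − 126x³ − 65x² − 56x − 12) ÷ lead(D) = −18x⁶ ÷ −2x³ = 9x³. Subtract (9x³)·D = −18x⁶ − 72x⁵ + 9x⁴ − 63x³. Remainder: −14x⁵ − 72x⁴ − 63x³ − 65x² − 56x − 12.
Step 3: lead(−14x⁵ − 72x⁴ − 63x³ − 65x² − 56x − 12) ÷ lead(D) = −14x⁵ ÷ −2x³ = 7x². Subtract (7x²)·D = −14x⁵ − 56x⁴ + 7x³ − 49x². Remainder: −16x⁴ − 70x³ − 16x² − 56x − 12.
Step 4: lead(−16x⁴ − 70x³ − 16x² − 56x − 12) ÷ lead(D) = −16x⁴ ÷ −2x³ = 8x. Subtract (8x)·D = −16x⁴ − 64x³ + 8x² − 56x. Remainder: −6x³ − 24x² − 12.
Step 5: lead(−6x³ − 24x² − 12) ÷ lead(D) = −6x³ ÷ −2x³ = 3. Subtract (3)·D = −6x³ − 24x² + 3x − 21. Remainder: −3x + 9.

R = [-3, 9], so D(x) is not a factor of P(x). no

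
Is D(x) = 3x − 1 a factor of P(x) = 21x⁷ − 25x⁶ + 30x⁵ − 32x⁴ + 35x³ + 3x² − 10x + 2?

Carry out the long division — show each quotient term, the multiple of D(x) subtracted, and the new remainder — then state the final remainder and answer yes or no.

Step 1: lead(21x⁷ − 25x⁶ + 30x⁵ − 32x⁴ + 35x³ + 3x² − 10x + 2) ÷ lead(D) = 21x⁷ ÷ 3x = 7x⁶. Subtract (7x⁶)·D = 21x⁷ − 7x⁶. Remainder: −18x⁶ + 30x⁵ − 32x⁴ + 35x³ + 3x² − 10x + 2.
Step 2: lead(−18x⁶ + 30x⁵ − 32x⁴ + 35x³ + 3x² − 10x + 2) ÷ lead(D) = −18x⁶ ÷ 3x = −6x⁵. Subtract (−6x⁵)·D = −18x⁶ + 6x⁵. Remainder: 24x⁵ − 32x⁴ + 35x³ + 3x² − 10x + 2.
Step 3: lead(24x⁵ − 32x⁴ + 35x³ + 3x² − 10x + 2) ÷ lead(D) = 24x⁵ ÷ 3x = 8x⁴. Subtract (8x⁴)·D = 24x⁵ − 8x⁴. Remainder: −24x⁴ + 35x³ + 3x² − 10x + 2.
Step 4: lead(−24x⁴ + 35x³ + 3x² − 10x + 2) ÷ lead(D) = −24x⁴ ÷ 3x = −8x³. Subtract (−8x³)·D = −24x⁴ + 8x³. Remainder: 27x³ + 3x² − 10x + 2.
Step 5: lead(27x³ + 3x² − 10x + 2) ÷ lead(D) = 27x³ ÷ 3x = 9x². Subtract (9x²)·D = 27x³ − 9x². Remainder: 12x² − 10x + 2.
Step 6: lead(12x² − 10x + 2) ÷ lead(D) = 12x² ÷ 3x = 4x. Subtract (4x)·D = 12x² − 4x. Remainder: −6x + 2.
Step 7: lead(−6x + 2) ÷ lead(D) = −6x ÷ 3x = −2. Subtract (−2)·D = −6x + 2. Remainder: 0.

R(x) = 0, so D(x) is a factor of P(x). yes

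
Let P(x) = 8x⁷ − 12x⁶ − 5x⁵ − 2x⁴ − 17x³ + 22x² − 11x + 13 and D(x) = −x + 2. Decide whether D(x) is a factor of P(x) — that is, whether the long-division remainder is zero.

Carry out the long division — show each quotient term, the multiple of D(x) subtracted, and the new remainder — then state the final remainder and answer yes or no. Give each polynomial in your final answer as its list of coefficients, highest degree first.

Step 1: lead(8x⁷ − 12x⁶ − 5x⁵ − 2x⁴ − 17x³ + 22x² − 11x + 13) ÷ lead(D) = 8x⁷ ÷ −x = −8x⁶. Subtract (−8x⁶)·D = 8x⁷ − 16x⁶. Remainder: 4x⁶ − 5x⁵ − 2x⁴ − 17x³ + 22x² − 11x + 13.
Step 2: lead(4x⁶ − 5x⁵ − 2x⁴ − 17x³ + 22x² − 11x + 13) ÷ lead(D) = 4x⁶ ÷ −x = −4x⁵. Subtract (−4x⁵)·D = 4x⁶ − 8x⁵. Remainder: 3x⁵ − 2x⁴ − 17x³ + 22x² − 11x + 13.
Step 3: lead(3x⁵ − 2x⁴ − 17x³ + 22x² − 11x + 13) ÷ lead(D) = 3x⁵ ÷ −x = −3x⁴. Subtract (−3x⁴)·D = 3x⁵ − 6x⁴. Remainder: 4x⁴ − 17x³ + 22x² − 11x + 13.
Step 4: lead(4x⁴ − 17x³ + 22x² − 11x + 13) ÷ lead(D) = 4x⁴ ÷ −x = −4x³. Subtract (−4x³)·D = 4x⁴ − 8x³. Remainder: −9x³ + 22x² − 11x + 13.
Step 5: lead(−9x³ + 22x² − 11x + 13) ÷ lead(D) = −9x³ ÷ −x = 9x². Subtract (9x²)·D = −9x³ + 18x². Remainder: 4x² − 11x + 13.
Step 6: lead(4x² − 11x + 13) ÷ lead(D) = 4x² ÷ −x = −4x. Subtract (−4x)·D = 4x² − 8x. Remainder: −3x + 13.
Step 7: lead(−3x + 13) ÷ lead(D) = −3x ÷ −x = 3. Subtract (3)·D = −3x + 6. Remainder: 7.

R = [7], so D(x) is not a factor of P(x). no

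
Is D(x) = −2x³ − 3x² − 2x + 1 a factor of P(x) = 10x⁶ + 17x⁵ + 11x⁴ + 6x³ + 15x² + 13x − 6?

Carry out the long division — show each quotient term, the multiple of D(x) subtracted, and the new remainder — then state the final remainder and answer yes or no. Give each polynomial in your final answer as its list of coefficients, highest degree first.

R = [0], so D(x) is a factor of P(x). yes

Step 1: lead(10x⁶ + 17x⁵ + 11x⁴ + 6x³ + 15x² + 13x − 6) ÷ lead(D) = 10x⁶ ÷ −2x³ = −5x³. Subtract (−5x³)·D = 10x⁶ + 15x⁵ + 10x⁴ − 5x³. Remainder: 2x⁵ + x⁴ + 11x³ + 15x² + 13x − 6.
Step 2: lead(2x⁵ + x⁴ + 11x³ + 15x² + 13x − 6) ÷ lead(D) = 2x⁵ ÷ −2x³ = −x². Subtract (−x²)·D = 2x⁵ + 3x⁴ + 2x³ − x². Remainder: −2x⁴ + 9x³ + 16x² + 13x − 6.
Step 3: lead(−2x⁴ + 9x³ + 16x² + 13x − 6) ÷ lead(D) = −2x⁴ ÷ −2x³ = x. Subtract (x)·D = −2x⁴ − 3x³ − 2x² + x. Remainder: 12x³ + 18x² + 12x − 6.
Step 4: lead(12x³ + 18x² + 12x − 6) ÷ lead(D) = 12x³ ÷ −2x³ = −6. Subtract (−6)·D = 12x³ + 18x² + 12x − 6. Remainder: 0.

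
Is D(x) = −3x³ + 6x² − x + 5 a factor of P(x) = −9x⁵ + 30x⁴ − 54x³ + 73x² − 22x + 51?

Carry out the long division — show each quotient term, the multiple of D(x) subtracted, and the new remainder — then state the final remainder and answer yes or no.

Step 1: lead(−9x⁵ + 30x⁴ − 54x³ + 73x² − 22x + 51) ÷ lead(D) = −9x⁵ ÷ −3x³ = 3x². Subtract (3x²)·D = −9x⁵ + 18x⁴ − 3x³ + 15x². Remainder: 12x⁴ − 51x³ + 58x² − 22x + 51.
Step 2: lead(12x⁴ − 51x³ + 58x² − 22x + 51) ÷ lead(D) = 12x⁴ ÷ −3x³ = −4x. Subtract (−4x)·D = 12x⁴ − 24x³ + 4x² − 20x. Remainder: −27x³ + 54x² − 2x + 51.
Step 3: lead(−27x³ + 54x² − 2x + 51) ÷ lead(D) = −27x³ ÷ −3x³ = 9. Subtract (9)·D = −27x³ + 54x² − 9x + 45. Remainder: 7x + 6.

R(x) = 7x + 6, so D(x) is not a factor of P(x). no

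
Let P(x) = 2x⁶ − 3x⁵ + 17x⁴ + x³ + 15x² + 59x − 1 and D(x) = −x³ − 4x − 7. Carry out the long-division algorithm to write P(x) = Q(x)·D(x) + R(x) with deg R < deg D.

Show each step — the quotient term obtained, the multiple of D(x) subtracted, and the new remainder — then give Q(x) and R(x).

Q(x) = −2x³ + 3x² − 9x + 1; R(x) = 6

Step 1: lead(2x⁶ − 3x⁵ + 17x⁴ + x³ + 15x² + 59x − 1) ÷ lead(D) = 2x⁶ ÷ −x³ = −2x³. Subtract (−2x³)·D = 2x⁶ + 8x⁴ + 14x³. Remainder: −3x⁵ + 9x⁴ − 13x³ + 15x² + 59x − 1.
Step 2: lead(−3x⁵ + 9x⁴ − 13x³ + 15x² + 59x − 1) ÷ lead(D) = −3x⁵ ÷ −x³ = 3x². Subtract (3x²)·D = −3x⁵ − 12x³ − 21x². Remainder: 9x⁴ − x³ + 36x² + 59x − 1.
Step 3: lead(9x⁴ − x³ + 36x² + 59x − 1) ÷ lead(D) = 9x⁴ ÷ −x³ = −9x. Subtract (−9x)·D = 9x⁴ + 36x² + 63x. Remainder: −x³ − 4x − 1.
Step 4: lead(−x³ − 4x − 1) ÷ lead(D) = −x³ ÷ −x³ = 1. Subtract (1)·D = −x³ − 4x − 7. Remainder: 6.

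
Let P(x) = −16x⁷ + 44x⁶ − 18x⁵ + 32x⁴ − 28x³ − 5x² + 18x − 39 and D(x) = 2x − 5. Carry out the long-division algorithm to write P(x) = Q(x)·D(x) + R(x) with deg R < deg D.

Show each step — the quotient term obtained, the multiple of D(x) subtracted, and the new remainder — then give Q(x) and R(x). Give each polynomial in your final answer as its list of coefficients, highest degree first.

Step 1: lead(−16x⁷ + 44x⁶ − 18x⁵ + 32x⁴ − 28x³ − 5x² + 18x − 39) ÷ lead(D) = −16x⁷ ÷ 2x = −8x⁶. Subtract (−8x⁶)·D = −16x⁷ + 40x⁶. Remainder: 4x⁶ − 18x⁵ + 32x⁴ − 28x³ − 5x² + 18x − 39.
Step 2: lead(4x⁶ − 18x⁵ + 32x⁴ − 28x³ − 5x² + 18x − 39) ÷ lead(D) = 4x⁶ ÷ 2x = 2x⁵. Subtract (2x⁵)·D = 4x⁶ − 10x⁵. Remainder: −8x⁵ + 32x⁴ − 28x³ − 5x² + 18x − 39.
Step 3: lead(−8x⁵ + 32x⁴ − 28x³ − 5x² + 18x − 39) ÷ lead(D) = −8x⁵ ÷ 2x = −4x⁴. Subtract (−4x⁴)·D = −8x⁵ + 20x⁴. Remainder: 12x⁴ − 28x³ − 5x² + 18x − 39.
Step 4: lead(12x⁴ − 28x³ − 5x² + 18x − 39) ÷ lead(D) = 12x⁴ ÷ 2x = 6x³. Subtract (6x³)·D = 12x⁴ − 30x³. Remainder: 2x³ − 5x² + 18x − 39.
Step 5: lead(2x³ − 5x² + 18x − 39) ÷ lead(D) = 2x³ ÷ 2x = x². Subtract (x²)·D = 2x³ − 5x². Remainder: 18x − 39.
Step 6: lead(18x − 39) ÷ lead(D) = 18x ÷ 2x = 9. Subtract (9)·D = 18x − 45. Remainder: 6.

Q = [-8, 2, -4, 6, 1, 0, 9]; R = [6]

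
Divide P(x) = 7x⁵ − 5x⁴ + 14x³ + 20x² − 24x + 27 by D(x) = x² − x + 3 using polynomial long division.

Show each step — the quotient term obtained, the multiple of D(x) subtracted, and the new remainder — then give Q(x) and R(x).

Step 1: lead(7x⁵ − 5x⁴ + 14x³ + 20x² − 24x + 27) ÷ lead(D) = 7x⁵ ÷ x² = 7x³. Subtract (7x³)·D = 7x⁵ − 7x⁴ + 21x³. Remainder: 2x⁴ − 7x³ + 20x² − 24x + 27.
Step 2: lead(2x⁴ − 7x³ + 20x² − 24x + 27) ÷ lead(D) = 2x⁴ ÷ x² = 2x². Subtract (2x²)·D = 2x⁴ − 2x³ + 6x². Remainder: −5x³ + 14x² − 24x + 27.
Step 3: lead(−5x³ + 14x² − 24x + 27) ÷ lead(D) = −5x³ ÷ x² = −5x. Subtract (−5x)·D = −5x³ + 5x² − 15x. Remainder: 9x² − 9x + 27.
Step 4: lead(9x² − 9x + 27) ÷ lead(D) = 9x² ÷ x² = 9. Subtract (9)·D = 9x² − 9x + 27. Remainder: 0.

Q(x) = 7x³ + 2x² − 5x + 9; R(x) = 0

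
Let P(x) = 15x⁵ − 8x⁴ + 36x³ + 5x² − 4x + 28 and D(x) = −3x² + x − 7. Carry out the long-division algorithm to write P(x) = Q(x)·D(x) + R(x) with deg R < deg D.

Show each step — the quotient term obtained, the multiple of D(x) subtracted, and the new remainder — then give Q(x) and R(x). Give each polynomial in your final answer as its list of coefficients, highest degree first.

Step 1: lead(15x⁵ − 8x⁴ + 36x³ + 5x² − 4x + 28) ÷ lead(D) = 15x⁵ ÷ −3x² = −5x³. Subtract (−5x³)·D = 15x⁵ − 5x⁴ + 35x³. Remainder: −3x⁴ + x³ + 5x² − 4x + 28.
Step 2: lead(−3x⁴ + x³ + 5x² − 4x + 28) ÷ lead(D) = −3x⁴ ÷ −3x² = x². Subtract (x²)·D = −3x⁴ + x³ − 7x². Remainder: 12x² − 4x + 28.
Step 3: lead(12x² − 4x + 28) ÷ lead(D) = 12x² ÷ −3x² = −4. Subtract (−4)·D = 12x² − 4x + 28. Remainder: 0.

Q = [-5, 1, 0, -4]; R = [0]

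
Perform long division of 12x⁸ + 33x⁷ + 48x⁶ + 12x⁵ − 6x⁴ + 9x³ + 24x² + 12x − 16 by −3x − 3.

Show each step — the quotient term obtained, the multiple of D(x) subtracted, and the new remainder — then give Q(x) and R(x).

Step 1: lead(12x⁸ + 33x⁷ + 48x⁶ + 12x⁵ − 6x⁴ + 9x³ + 24x² + 12x − 16) ÷ lead(D) = 12x⁸ ÷ −3x = −4x⁷. Subtract (−4x⁷)·D = 12x⁸ + 12x⁷. Remainder: 21x⁷ + 48x⁶ + 12x⁵ − 6x⁴ + 9x³ + 24x² + 12x − 16.
Step 2: lead(21x⁷ + 48x⁶ + 12x⁵ − 6x⁴ + 9x³ + 24x² + 12x − 16) ÷ lead(D) = 21x⁷ ÷ −3x = −7x⁶. Subtract (−7x⁶)·D = 21x⁷ + 21x⁶. Remainder: 27x⁶ + 12x⁵ − 6x⁴ + 9x³ + 24x² + 12x − 16.
Step 3: lead(27x⁶ + 12x⁵ − 6x⁴ + 9x³ + 24x² + 12x − 16) ÷ lead(D) = 27x⁶ ÷ −3x = −9x⁵. Subtract (−9x⁵)·D = 27x⁶ + 27x⁵. Remainder: −15x⁵ − 6x⁴ + 9x³ + 24x² + 12x − 16.
Step 4: lead(−15x⁵ − 6x⁴ + 9x³ + 24x² + 12x − 16) ÷ lead(D) = −15x⁵ ÷ −3x = 5x⁴. Subtract (5x⁴)·D = −15x⁵ − 15x⁴. Remainder: 9x⁴ + 9x³ + 24x² + 12x − 16.
Step 5: lead(9x⁴ + 9x³ + 24x² + 12x − 16) ÷ lead(D) = 9x⁴ ÷ −3x = −3x³. Subtract (−3x³)·D = 9x⁴ + 9x³. Remainder: 24x² + 12x − 16.
Step 6: lead(24x² + 12x − 16) ÷ lead(D) = 24x² ÷ −3x = −8x. Subtract (−8x)·D = 24x² + 24x. Remainder: −12x − 16.
Step 7: lead(−12x − 16) ÷ lead(D) = −12x ÷ −3x = 4. Subtract (4)·D = −12x − 12. Remainder: −4.

Q(x) = −4x⁷ − 7x⁶ − 9x⁵ + 5x⁴ − 3x³ − 8x + 4; R(x) = −4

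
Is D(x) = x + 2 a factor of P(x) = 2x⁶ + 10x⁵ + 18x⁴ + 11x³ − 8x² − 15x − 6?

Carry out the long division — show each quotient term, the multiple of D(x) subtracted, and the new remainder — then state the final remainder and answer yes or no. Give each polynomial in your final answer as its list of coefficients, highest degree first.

R = [0], so D(x) is a factor of P(x). yes

Step 1: lead(2x⁶ + 10x⁵ + 18x⁴ + 11x³ − 8x² − 15x − 6) ÷ lead(D) = 2x⁶ ÷ x = 2x⁵. Subtract (2x⁵)·D = 2x⁶ + 4x⁵. Remainder: 6x⁵ + 18x⁴ + 11x³ − 8x² − 15x − 6.
Step 2: lead(6x⁵ + 18x⁴ + 11x³ − 8x² − 15x − 6) ÷ lead(D) = 6x⁵ ÷ x = 6x⁴. Subtract (6x⁴)·D = 6x⁵ + 12x⁴. Remainder: 6x⁴ + 11x³ − 8x² − 15x − 6.
Step 3: lead(6x⁴ + 11x³ − 8x² − 15x − 6) ÷ lead(D) = 6x⁴ ÷ x = 6x³. Subtract (6x³)·D = 6x⁴ + 12x³. Remainder: −x³ − 8x² − 15x − 6.
Step 4: lead(−x³ − 8x² − 15x − 6) ÷ lead(D) = −x³ ÷ x = −x². Subtract (−x²)·D = −x³ − 2x². Remainder: −6x² − 15x − 6.
Step 5: lead(−6x² − 15x − 6) ÷ lead(D) = −6x² ÷ x = −6x. Subtract (−6x)·D = −6x² − 12x. Remainder: −3x − 6.
Step 6: lead(−3x − 6) ÷ lead(D) = −3x ÷ x = −3. Subtract (−3)·D = −3x − 6. Remainder: 0.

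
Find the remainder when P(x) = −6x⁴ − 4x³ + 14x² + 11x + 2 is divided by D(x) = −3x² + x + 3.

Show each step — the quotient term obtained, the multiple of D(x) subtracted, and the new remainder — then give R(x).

Step 1: lead(−6x⁴ − 4x³ + 14x² + 11x + 2) ÷ lead(D) = −6x⁴ ÷ −3x² = 2x². Subtract (2x²)·D = −6x⁴ + 2x³ + 6x². Remainder: −6x³ + 8x² + 11x + 2.
Step 2: lead(−6x³ + 8x² + 11x + 2) ÷ lead(D) = −6x³ ÷ −3x² = 2x. Subtract (2x)·D = −6x³ + 2x² + 6x. Remainder: 6x² + 5x + 2.
Step 3: lead(6x² + 5x + 2) ÷ lead(D) = 6x² ÷ −3x² = −2. Subtract (−2)·D = 6x² − 2x − 6. Remainder: 7x + 8.

R(x) = 7x + 8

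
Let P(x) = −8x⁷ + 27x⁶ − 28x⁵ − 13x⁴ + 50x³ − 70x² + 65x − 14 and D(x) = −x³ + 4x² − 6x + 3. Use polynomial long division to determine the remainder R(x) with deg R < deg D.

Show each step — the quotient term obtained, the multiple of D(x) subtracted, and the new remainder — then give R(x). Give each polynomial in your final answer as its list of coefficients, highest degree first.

R = [2, 7]

Step 1: lead(−8x⁷ + 27x⁶ − 28x⁵ − 13x⁴ + 50x³ − 70x² + 65x − 14) ÷ lead(D) = −8x⁷ ÷ −x³ = 8x⁴. Subtract (8x⁴)·D = −8x⁷ + 32x⁶ − 48x⁵ + 24x⁴. Remainder: −5x⁶ + 20x⁵ − 37x⁴ + 50x³ − 70x² + 65x − 14.
Step 2: lead(−5x⁶ + 20x⁵ − 37x⁴ + 50x³ − 70x² + 65x − 14) ÷ lead(D) = −5x⁶ ÷ −x³ = 5x³. Subtract (5x³)·D = −5x⁶ + 20x⁵ − 30x⁴ + 15x³. Remainder: −7x⁴ + 35x³ − 70x² + 65x − 14.
Step 3: lead(−7x⁴ + 35x³ − 70x² + 65x − 14) ÷ lead(D) = −7x⁴ ÷ −x³ = 7x. Subtract (7x)·D = −7x⁴ + 28x³ − 42x² + 21x. Remainder: 7x³ − 28x² + 44x − 14.
Step 4: lead(7x³ − 28x² + 44x − 14) ÷ lead(D) = 7x³ ÷ −x³ = −7. Subtract (−7)·D = 7x³ − 28x² + 42x − 21. Remainder: 2x + 7.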